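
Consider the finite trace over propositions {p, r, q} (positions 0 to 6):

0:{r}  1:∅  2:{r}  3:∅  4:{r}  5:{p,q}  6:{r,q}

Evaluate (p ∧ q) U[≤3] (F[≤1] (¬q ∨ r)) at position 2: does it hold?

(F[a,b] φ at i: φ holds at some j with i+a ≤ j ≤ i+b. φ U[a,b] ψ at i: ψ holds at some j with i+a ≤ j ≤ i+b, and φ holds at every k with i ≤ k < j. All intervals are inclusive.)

Need some j in [2,5] with F[≤1] (¬q ∨ r), and (p ∧ q) at every k in [2,j-1].
  j=2: F[≤1] (¬q ∨ r) holds; no prefix to check → satisfied.

Holds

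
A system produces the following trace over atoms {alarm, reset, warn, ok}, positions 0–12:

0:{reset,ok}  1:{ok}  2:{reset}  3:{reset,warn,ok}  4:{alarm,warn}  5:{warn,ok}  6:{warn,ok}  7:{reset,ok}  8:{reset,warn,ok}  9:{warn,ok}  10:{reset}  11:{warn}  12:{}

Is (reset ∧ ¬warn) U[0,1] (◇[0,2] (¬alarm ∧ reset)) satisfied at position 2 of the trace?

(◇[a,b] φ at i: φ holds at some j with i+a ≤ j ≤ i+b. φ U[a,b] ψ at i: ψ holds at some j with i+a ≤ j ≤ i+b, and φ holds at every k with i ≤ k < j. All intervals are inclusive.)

Need some j in [2,3] with ◇[0,2] (¬alarm ∧ reset), and (reset ∧ ¬warn) at every k in [2,j-1].
  j=2: ◇[0,2] (¬alarm ∧ reset) holds; no prefix to check → satisfied.

True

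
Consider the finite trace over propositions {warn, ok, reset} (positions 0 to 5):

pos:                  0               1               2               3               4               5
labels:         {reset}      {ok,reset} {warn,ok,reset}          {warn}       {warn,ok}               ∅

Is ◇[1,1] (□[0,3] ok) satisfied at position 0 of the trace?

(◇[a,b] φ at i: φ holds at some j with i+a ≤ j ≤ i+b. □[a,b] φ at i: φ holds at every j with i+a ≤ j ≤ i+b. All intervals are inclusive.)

No

Check □[0,3] ok at each j in [1,1]:
  j=1: fails at 3
No position in the window satisfies it → formula fails.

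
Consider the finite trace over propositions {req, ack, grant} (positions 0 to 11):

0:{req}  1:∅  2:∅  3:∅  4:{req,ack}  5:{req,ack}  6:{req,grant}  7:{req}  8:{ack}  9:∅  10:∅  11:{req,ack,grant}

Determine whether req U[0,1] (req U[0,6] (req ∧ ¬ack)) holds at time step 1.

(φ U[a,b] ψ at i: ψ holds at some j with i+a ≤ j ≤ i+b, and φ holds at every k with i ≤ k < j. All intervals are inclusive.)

Need some j in [1,2] with (req U[0,6] (req ∧ ¬ack)), and req at every k in [1,j-1].
  j=1: (req U[0,6] (req ∧ ¬ack)) — fails.
  j=2: (req U[0,6] (req ∧ ¬ack)) — fails.
No j in the window works → until fails.

Does not hold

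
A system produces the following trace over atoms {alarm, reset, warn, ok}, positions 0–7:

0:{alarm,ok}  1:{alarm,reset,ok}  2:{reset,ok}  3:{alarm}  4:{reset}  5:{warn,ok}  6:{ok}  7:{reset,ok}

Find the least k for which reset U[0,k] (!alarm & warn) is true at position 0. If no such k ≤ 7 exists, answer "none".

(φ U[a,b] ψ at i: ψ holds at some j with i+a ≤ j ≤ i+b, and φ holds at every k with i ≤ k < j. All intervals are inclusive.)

none

Need earliest j ≥ 0 with (!alarm & warn), and reset at every k in [0,j-1].
  j=0: rhs fails.
  j=1: rhs fails.
  j=2: rhs fails.
  j=3: rhs fails.
  j=4: rhs fails.
  j=5: rhs holds but lhs fails at k=0.
  j=6: rhs fails.
  j=7: rhs fails.
No witness within the range → none.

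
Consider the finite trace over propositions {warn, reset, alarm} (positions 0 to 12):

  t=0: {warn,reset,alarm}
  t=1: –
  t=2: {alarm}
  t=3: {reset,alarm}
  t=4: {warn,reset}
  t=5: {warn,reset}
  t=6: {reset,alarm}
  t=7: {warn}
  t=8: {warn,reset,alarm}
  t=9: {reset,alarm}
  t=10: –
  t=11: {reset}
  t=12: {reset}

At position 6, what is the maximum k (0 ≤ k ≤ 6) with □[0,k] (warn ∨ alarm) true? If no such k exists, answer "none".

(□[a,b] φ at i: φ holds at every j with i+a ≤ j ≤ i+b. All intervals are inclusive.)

(warn ∨ alarm) must hold from j=6 onward; find where it first fails.
  j=6: holds
  j=7: holds
  j=8: holds
  j=9: holds
  j=10: fails
Holds on [6,9], so largest k = 3.

3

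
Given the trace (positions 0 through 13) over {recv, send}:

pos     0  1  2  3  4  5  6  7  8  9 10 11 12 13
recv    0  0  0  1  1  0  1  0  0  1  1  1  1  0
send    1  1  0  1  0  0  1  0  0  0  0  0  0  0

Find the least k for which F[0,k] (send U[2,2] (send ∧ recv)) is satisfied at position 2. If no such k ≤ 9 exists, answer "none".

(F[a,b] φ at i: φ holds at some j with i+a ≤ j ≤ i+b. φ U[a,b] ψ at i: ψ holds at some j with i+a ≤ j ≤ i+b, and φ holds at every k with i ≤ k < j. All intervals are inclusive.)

Scan j = 2,3,… for (send U[2,2] (send ∧ recv)):
  j=2: fails
  j=3: fails
  j=4: fails
  j=5: fails
  j=6: fails
  j=7: fails
  j=8: fails
  j=9: fails
  j=10: fails
  j=11: fails
No j in [2,11] satisfies it → none.

none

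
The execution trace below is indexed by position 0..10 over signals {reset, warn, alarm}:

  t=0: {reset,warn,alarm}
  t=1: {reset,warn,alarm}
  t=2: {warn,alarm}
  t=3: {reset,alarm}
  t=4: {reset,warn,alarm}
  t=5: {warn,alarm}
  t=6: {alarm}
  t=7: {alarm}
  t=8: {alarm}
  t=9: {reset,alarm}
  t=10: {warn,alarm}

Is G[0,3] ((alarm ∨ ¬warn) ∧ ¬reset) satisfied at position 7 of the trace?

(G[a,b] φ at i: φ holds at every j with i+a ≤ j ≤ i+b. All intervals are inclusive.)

Check ((alarm ∨ ¬warn) ∧ ¬reset) at every j in [7,10]:
  j=7: true
  j=8: true
  j=9: false
  j=10: true
Fails at j=9 → formula fails.

False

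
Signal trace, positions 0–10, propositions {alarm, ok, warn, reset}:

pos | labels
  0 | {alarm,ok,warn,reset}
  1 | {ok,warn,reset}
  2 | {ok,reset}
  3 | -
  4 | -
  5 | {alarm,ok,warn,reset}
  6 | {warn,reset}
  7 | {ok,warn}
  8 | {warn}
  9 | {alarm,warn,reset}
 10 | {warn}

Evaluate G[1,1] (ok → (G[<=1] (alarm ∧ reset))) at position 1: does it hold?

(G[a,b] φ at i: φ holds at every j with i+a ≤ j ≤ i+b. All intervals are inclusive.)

Does not hold

Check (ok → (G[<=1] (alarm ∧ reset))) at every j in [2,2]:
  j=2: antecedent true; consequent fails at 2 → ✗
Fails at j=2 → formula fails.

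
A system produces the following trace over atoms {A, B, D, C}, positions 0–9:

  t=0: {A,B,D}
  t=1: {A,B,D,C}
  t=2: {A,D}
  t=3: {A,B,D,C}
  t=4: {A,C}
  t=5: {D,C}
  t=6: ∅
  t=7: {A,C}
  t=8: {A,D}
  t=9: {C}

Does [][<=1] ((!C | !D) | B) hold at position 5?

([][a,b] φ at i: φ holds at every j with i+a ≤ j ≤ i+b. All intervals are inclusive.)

Check ((!C | !D) | B) at every j in [5,6]:
  j=5: false
  j=6: true
Fails at j=5 → formula fails.

False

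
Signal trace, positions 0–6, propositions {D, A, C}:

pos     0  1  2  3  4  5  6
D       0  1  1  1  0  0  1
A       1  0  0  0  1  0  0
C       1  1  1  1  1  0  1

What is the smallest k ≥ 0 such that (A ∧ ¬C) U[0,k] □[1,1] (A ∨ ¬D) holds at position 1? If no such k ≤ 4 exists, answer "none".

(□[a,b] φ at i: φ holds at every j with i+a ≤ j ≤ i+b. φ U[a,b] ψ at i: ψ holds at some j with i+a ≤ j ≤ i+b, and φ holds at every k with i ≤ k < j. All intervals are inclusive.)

none

Need earliest j ≥ 1 with □[1,1] (A ∨ ¬D), and (A ∧ ¬C) at every k in [1,j-1].
  j=1: rhs fails.
  j=2: rhs fails.
  j=3: rhs holds but lhs fails at k=1.
  j=4: rhs holds but lhs fails at k=1.
  j=5: rhs fails.
No witness within the range → none.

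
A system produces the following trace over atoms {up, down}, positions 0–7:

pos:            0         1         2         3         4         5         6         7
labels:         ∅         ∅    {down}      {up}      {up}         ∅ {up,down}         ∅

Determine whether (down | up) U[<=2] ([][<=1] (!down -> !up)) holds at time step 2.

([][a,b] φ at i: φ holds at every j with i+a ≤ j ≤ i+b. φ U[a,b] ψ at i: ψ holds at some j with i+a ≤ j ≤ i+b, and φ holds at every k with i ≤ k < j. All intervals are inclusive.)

Does not hold

Need some j in [2,4] with [][<=1] (!down -> !up), and (down | up) at every k in [2,j-1].
  j=2: [][<=1] (!down -> !up) — fails at 3.
  j=3: [][<=1] (!down -> !up) — fails at 3.
  j=4: [][<=1] (!down -> !up) — fails at 4.
No j in the window works → until fails.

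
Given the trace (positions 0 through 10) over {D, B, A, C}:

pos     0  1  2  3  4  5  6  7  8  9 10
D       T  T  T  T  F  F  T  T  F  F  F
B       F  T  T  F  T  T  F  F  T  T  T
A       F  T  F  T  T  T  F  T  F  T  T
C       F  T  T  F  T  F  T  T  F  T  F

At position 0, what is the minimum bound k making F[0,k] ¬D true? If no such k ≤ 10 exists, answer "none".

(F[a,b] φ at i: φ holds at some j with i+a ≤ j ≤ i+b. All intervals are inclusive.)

4

Scan j = 0,1,… for ¬D:
  j=0: fails
  j=1: fails
  j=2: fails
  j=3: fails
  j=4: holds
First hit at j=4, so smallest k = 4-0 = 4.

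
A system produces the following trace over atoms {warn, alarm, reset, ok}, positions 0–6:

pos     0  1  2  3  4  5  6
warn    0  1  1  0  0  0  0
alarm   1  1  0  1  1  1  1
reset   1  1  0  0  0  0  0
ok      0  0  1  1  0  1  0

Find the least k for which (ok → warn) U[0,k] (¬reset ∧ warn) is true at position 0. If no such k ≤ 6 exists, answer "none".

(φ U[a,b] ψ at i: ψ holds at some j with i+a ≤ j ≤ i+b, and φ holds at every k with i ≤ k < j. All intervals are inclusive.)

2

Need earliest j ≥ 0 with (¬reset ∧ warn), and (ok → warn) at every k in [0,j-1].
  j=0: rhs fails.
  j=1: rhs fails.
  j=2: rhs holds; lhs holds on [0,1]. k = 2.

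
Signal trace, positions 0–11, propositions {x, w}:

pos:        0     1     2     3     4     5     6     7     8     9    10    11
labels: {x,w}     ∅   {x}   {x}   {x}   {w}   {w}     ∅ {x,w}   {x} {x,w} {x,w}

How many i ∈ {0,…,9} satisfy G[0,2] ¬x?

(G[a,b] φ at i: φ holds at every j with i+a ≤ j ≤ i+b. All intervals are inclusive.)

1

Evaluate at each i in [0,9]:
  i=0: ✗ (fails at j=0)
  i=1: ✗ (fails at j=2)
  i=2: ✗ (fails at j=2)
  i=3: ✗ (fails at j=3)
  i=4: ✗ (fails at j=4)
  i=5: ✓ (all of [5,7])
  i=6: ✗ (fails at j=8)
  i=7: ✗ (fails at j=8)
  i=8: ✗ (fails at j=8)
  i=9: ✗ (fails at j=9)
Positions where it holds: {5} → 1.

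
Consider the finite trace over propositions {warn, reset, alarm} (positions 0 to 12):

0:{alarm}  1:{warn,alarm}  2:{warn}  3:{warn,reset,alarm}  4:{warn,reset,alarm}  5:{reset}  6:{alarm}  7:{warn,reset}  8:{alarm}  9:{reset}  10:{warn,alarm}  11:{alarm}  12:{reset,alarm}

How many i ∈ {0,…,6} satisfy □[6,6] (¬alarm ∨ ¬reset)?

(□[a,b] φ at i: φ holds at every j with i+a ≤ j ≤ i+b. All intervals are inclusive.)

6

Evaluate at each i in [0,6]:
  i=0: ✓ (all of [6,6])
  i=1: ✓ (all of [7,7])
  i=2: ✓ (all of [8,8])
  i=3: ✓ (all of [9,9])
  i=4: ✓ (all of [10,10])
  i=5: ✓ (all of [11,11])
  i=6: ✗ (fails at j=12)
Positions where it holds: {0, 1, 2, 3, 4, 5} → 6.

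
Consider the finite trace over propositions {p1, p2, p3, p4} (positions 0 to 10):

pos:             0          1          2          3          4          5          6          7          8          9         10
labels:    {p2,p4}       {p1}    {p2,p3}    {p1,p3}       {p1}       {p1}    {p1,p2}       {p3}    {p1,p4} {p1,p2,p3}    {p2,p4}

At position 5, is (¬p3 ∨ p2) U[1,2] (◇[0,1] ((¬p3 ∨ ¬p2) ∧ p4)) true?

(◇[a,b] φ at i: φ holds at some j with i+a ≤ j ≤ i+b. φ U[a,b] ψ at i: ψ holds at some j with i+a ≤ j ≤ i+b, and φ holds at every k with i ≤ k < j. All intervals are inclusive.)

Need some j in [6,7] with ◇[0,1] ((¬p3 ∨ ¬p2) ∧ p4), and (¬p3 ∨ p2) at every k in [5,j-1].
  j=6: ◇[0,1] ((¬p3 ∨ ¬p2) ∧ p4) — fails (none in [6,7]).
  j=7: ◇[0,1] ((¬p3 ∨ ¬p2) ∧ p4) holds; (¬p3 ∨ p2) holds at every k in [5,6] → satisfied.

Holds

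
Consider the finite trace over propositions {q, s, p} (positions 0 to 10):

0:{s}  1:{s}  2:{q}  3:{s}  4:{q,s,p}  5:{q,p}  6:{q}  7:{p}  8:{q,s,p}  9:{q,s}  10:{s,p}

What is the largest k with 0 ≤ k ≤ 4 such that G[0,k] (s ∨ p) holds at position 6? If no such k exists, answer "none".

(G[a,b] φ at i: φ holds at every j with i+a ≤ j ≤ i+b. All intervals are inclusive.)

none

(s ∨ p) must hold from j=6 onward; find where it first fails.
  j=6: fails → no k works.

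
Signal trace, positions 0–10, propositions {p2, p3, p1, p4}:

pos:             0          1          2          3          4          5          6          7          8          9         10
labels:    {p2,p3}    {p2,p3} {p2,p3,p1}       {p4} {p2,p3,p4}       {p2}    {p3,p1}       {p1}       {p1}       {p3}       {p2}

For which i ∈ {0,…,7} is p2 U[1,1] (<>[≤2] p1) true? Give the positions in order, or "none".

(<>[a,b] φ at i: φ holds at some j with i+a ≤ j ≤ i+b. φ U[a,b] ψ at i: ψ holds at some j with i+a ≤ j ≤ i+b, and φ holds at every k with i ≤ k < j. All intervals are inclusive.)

Evaluate at each i in [0,7]:
  i=0: ✓ (rhs at j=1; lhs holds on [0,0])
  i=1: ✓ (rhs at j=2; lhs holds on [1,1])
  i=2: ✗ (no rhs in [3,3])
  i=3: ✗ (lhs fails at k=3 before rhs at j=4)
  i=4: ✓ (rhs at j=5; lhs holds on [4,4])
  i=5: ✓ (rhs at j=6; lhs holds on [5,5])
  i=6: ✗ (lhs fails at k=6 before rhs at j=7)
  i=7: ✗ (lhs fails at k=7 before rhs at j=8)

0, 1, 4, 5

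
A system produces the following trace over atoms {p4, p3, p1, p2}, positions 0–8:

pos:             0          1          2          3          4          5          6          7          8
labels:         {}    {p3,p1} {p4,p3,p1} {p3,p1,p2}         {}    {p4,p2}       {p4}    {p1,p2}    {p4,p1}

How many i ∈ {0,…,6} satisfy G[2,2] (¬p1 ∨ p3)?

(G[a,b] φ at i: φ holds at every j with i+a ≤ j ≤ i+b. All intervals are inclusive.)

Evaluate at each i in [0,6]:
  i=0: ✓ (all of [2,2])
  i=1: ✓ (all of [3,3])
  i=2: ✓ (all of [4,4])
  i=3: ✓ (all of [5,5])
  i=4: ✓ (all of [6,6])
  i=5: ✗ (fails at j=7)
  i=6: ✗ (fails at j=8)
Positions where it holds: {0, 1, 2, 3, 4} → 5.

5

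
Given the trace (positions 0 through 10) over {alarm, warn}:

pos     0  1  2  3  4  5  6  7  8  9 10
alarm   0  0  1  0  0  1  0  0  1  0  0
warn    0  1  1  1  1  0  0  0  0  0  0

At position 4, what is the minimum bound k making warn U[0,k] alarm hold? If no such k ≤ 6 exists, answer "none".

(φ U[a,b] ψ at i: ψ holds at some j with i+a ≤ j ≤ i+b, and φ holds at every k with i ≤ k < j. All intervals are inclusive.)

Need earliest j ≥ 4 with alarm, and warn at every k in [4,j-1].
  j=4: rhs fails.
  j=5: rhs holds; lhs holds on [4,4]. k = 1.

1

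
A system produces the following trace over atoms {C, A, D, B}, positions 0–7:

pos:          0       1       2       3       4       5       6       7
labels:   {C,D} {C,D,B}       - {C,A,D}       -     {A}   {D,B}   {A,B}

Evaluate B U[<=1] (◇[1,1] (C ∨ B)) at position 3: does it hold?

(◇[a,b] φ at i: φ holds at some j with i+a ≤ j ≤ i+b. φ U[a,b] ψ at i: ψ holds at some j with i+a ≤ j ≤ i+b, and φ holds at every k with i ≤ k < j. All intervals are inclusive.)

Need some j in [3,4] with ◇[1,1] (C ∨ B), and B at every k in [3,j-1].
  j=3: ◇[1,1] (C ∨ B) — fails (none in [4,4]).
  j=4: ◇[1,1] (C ∨ B) — fails (none in [5,5]).
No j in the window works → until fails.

False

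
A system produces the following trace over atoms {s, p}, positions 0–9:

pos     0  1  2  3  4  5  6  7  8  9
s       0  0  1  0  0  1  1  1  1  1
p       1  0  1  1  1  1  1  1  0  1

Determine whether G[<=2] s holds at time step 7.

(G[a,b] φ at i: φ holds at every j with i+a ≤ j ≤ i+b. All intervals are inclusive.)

Check s at every j in [7,9]:
  j=7: true
  j=8: true
  j=9: true
All positions satisfy it → formula holds.

Holds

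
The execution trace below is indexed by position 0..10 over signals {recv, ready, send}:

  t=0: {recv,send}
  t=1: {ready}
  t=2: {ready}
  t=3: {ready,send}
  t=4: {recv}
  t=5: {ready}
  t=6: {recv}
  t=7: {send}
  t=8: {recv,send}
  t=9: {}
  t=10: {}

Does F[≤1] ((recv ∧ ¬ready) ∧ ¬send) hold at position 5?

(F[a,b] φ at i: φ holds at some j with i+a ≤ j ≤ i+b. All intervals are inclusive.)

True

Check ((recv ∧ ¬ready) ∧ ¬send) at each j in [5,6]:
  j=5: false
  j=6: true
Found at j=6 → formula holds.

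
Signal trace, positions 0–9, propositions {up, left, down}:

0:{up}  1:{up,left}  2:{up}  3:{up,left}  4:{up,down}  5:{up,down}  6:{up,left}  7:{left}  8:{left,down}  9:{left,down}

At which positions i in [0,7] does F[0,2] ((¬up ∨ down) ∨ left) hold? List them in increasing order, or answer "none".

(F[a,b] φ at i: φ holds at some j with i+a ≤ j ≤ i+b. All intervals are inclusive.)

0, 1, 2, 3, 4, 5, 6, 7

Evaluate at each i in [0,7]:
  i=0: ✓ (witness j=1)
  i=1: ✓ (witness j=1)
  i=2: ✓ (witness j=3)
  i=3: ✓ (witness j=3)
  i=4: ✓ (witness j=4)
  i=5: ✓ (witness j=5)
  i=6: ✓ (witness j=6)
  i=7: ✓ (witness j=7)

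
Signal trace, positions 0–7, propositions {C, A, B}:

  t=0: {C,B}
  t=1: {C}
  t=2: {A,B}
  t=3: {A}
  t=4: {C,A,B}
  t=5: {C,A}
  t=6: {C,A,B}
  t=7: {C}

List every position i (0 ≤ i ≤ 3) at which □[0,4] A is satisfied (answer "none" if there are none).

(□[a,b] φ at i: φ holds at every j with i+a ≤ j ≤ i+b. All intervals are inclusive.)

2

Evaluate at each i in [0,3]:
  i=0: ✗ (fails at j=0)
  i=1: ✗ (fails at j=1)
  i=2: ✓ (all of [2,6])
  i=3: ✗ (fails at j=7)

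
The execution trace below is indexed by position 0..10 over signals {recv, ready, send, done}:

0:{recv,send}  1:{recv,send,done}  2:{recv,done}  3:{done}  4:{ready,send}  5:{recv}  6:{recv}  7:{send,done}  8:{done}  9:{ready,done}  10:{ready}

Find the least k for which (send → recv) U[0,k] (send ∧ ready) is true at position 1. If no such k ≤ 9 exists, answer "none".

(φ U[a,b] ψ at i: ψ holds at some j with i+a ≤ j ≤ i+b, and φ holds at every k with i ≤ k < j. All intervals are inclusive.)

3

Need earliest j ≥ 1 with (send ∧ ready), and (send → recv) at every k in [1,j-1].
  j=1: rhs fails.
  j=2: rhs fails.
  j=3: rhs fails.
  j=4: rhs holds; lhs holds on [1,3]. k = 3.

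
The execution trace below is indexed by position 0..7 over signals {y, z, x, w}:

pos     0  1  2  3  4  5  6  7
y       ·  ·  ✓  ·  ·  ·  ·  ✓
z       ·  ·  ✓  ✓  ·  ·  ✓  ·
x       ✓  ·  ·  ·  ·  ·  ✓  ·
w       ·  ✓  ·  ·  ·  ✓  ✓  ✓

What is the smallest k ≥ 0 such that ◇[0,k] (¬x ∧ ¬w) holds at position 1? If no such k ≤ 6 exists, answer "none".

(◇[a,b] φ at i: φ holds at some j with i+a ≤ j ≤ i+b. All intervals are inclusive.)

1

Scan j = 1,2,… for (¬x ∧ ¬w):
  j=1: fails
  j=2: holds
First hit at j=2, so smallest k = 2-1 = 1.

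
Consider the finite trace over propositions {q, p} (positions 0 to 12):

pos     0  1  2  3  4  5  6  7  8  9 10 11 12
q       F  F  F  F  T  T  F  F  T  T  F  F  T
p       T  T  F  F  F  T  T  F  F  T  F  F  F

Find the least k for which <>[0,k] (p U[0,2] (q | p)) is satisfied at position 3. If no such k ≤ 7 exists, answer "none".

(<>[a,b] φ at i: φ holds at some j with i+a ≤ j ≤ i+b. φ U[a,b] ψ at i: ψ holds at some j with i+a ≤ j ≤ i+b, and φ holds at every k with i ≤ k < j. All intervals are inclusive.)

Scan j = 3,4,… for (p U[0,2] (q | p)):
  j=3: fails
  j=4: holds
First hit at j=4, so smallest k = 4-3 = 1.

1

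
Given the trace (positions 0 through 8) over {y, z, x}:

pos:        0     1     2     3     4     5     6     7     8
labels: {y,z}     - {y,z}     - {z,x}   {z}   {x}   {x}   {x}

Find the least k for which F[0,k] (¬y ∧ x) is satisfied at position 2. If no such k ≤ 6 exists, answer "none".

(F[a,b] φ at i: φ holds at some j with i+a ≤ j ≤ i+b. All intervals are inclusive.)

Scan j = 2,3,… for (¬y ∧ x):
  j=2: fails
  j=3: fails
  j=4: holds
First hit at j=4, so smallest k = 4-2 = 2.

2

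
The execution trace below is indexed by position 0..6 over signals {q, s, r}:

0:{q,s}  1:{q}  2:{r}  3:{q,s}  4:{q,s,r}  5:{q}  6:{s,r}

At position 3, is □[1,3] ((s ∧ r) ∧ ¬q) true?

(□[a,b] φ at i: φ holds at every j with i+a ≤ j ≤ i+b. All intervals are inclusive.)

False

Check ((s ∧ r) ∧ ¬q) at every j in [4,6]:
  j=4: false
  j=5: false
  j=6: true
Fails at j=4 → formula fails.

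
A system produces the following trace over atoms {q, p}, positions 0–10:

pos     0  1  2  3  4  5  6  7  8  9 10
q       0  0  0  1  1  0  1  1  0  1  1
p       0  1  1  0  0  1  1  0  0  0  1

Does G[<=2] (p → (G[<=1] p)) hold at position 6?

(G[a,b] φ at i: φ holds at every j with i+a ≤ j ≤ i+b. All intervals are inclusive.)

False

Check (p → (G[<=1] p)) at every j in [6,8]:
  j=6: antecedent true; consequent fails at 7 → ✗
  j=7: antecedent false → ✓
  j=8: antecedent false → ✓
Fails at j=6 → formula fails.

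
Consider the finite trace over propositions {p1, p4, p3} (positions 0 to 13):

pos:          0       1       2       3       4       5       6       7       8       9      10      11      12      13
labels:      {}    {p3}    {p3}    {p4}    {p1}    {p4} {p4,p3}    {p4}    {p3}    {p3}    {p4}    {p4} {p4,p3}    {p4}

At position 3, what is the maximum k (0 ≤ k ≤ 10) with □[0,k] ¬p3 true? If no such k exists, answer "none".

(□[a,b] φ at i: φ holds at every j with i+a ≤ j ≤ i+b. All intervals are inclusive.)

¬p3 must hold from j=3 onward; find where it first fails.
  j=3: holds
  j=4: holds
  j=5: holds
  j=6: fails
Holds on [3,5], so largest k = 2.

2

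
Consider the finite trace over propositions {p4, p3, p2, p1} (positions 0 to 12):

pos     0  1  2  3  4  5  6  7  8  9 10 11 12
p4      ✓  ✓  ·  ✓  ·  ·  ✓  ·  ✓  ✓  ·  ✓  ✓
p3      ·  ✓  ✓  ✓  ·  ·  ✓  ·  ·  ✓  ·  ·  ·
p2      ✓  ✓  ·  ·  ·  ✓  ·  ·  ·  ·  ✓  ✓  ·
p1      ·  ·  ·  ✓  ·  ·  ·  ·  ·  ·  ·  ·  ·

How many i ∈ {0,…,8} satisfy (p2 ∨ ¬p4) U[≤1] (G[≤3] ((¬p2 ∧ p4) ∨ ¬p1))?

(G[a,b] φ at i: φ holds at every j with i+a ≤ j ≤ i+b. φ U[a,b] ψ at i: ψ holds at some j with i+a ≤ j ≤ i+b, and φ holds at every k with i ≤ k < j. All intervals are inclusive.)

9

Evaluate at each i in [0,8]:
  i=0: ✓ (rhs at j=0)
  i=1: ✓ (rhs at j=1)
  i=2: ✓ (rhs at j=2)
  i=3: ✓ (rhs at j=3)
  i=4: ✓ (rhs at j=4)
  i=5: ✓ (rhs at j=5)
  i=6: ✓ (rhs at j=6)
  i=7: ✓ (rhs at j=7)
  i=8: ✓ (rhs at j=8)
Positions where it holds: {0, 1, 2, 3, 4, 5, 6, 7, 8} → 9.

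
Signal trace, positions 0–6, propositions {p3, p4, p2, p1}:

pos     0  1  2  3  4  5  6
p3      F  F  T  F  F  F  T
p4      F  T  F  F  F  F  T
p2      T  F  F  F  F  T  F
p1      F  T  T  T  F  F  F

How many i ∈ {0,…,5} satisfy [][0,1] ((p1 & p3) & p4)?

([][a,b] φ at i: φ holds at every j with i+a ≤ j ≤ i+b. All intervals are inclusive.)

0

Evaluate at each i in [0,5]:
  i=0: ✗ (fails at j=0)
  i=1: ✗ (fails at j=1)
  i=2: ✗ (fails at j=2)
  i=3: ✗ (fails at j=3)
  i=4: ✗ (fails at j=4)
  i=5: ✗ (fails at j=5)
Positions where it holds: {} → 0.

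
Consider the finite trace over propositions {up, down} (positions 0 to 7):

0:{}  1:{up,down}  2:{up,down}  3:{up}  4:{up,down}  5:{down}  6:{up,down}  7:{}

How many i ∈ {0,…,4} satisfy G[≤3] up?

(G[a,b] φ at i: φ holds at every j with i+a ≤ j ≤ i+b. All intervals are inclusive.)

Evaluate at each i in [0,4]:
  i=0: ✗ (fails at j=0)
  i=1: ✓ (all of [1,4])
  i=2: ✗ (fails at j=5)
  i=3: ✗ (fails at j=5)
  i=4: ✗ (fails at j=5)
Positions where it holds: {1} → 1.

1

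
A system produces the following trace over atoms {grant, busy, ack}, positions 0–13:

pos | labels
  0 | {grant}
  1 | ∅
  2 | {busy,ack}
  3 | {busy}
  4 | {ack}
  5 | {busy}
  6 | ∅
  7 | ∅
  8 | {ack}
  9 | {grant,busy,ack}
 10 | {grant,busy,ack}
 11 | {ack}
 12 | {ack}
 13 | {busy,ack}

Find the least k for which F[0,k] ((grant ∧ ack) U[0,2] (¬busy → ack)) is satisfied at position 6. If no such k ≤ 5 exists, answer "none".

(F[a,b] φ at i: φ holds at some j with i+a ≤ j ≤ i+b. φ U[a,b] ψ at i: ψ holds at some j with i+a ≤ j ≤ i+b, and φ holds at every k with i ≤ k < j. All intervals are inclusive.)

Scan j = 6,7,… for ((grant ∧ ack) U[0,2] (¬busy → ack)):
  j=6: fails
  j=7: fails
  j=8: holds
First hit at j=8, so smallest k = 8-6 = 2.

2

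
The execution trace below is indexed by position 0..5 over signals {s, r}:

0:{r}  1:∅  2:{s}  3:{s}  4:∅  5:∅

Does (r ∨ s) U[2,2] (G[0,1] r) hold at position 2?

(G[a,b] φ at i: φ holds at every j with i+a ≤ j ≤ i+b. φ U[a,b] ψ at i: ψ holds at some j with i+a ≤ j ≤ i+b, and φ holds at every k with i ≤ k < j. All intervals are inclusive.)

Need some j in [4,4] with G[0,1] r, and (r ∨ s) at every k in [2,j-1].
  j=4: G[0,1] r — fails at 4.
No j in the window works → until fails.

False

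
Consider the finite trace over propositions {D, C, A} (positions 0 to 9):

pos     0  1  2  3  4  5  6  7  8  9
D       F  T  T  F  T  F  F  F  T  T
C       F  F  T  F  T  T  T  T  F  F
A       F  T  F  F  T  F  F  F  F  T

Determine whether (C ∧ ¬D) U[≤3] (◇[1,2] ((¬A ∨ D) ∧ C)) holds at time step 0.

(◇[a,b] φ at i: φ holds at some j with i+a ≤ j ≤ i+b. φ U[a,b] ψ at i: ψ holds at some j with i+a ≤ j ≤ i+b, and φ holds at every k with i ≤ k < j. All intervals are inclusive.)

Need some j in [0,3] with ◇[1,2] ((¬A ∨ D) ∧ C), and (C ∧ ¬D) at every k in [0,j-1].
  j=0: ◇[1,2] ((¬A ∨ D) ∧ C) holds; no prefix to check → satisfied.

True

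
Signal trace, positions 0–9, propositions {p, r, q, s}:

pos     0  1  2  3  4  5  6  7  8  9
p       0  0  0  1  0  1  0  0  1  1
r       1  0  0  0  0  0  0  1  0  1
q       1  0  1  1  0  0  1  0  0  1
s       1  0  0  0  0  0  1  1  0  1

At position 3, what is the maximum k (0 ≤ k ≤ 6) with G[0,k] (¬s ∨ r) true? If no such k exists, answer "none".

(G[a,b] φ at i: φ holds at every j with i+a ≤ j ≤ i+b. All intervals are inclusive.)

(¬s ∨ r) must hold from j=3 onward; find where it first fails.
  j=3: holds
  j=4: holds
  j=5: holds
  j=6: fails
Holds on [3,5], so largest k = 2.

2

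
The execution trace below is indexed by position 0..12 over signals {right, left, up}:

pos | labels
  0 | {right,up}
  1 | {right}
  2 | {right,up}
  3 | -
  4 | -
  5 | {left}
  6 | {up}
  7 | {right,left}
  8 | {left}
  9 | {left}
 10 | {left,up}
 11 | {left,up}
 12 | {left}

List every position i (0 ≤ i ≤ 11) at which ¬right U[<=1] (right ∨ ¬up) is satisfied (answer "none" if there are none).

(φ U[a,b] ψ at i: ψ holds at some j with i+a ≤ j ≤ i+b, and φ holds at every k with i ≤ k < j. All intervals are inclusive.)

Evaluate at each i in [0,11]:
  i=0: ✓ (rhs at j=0)
  i=1: ✓ (rhs at j=1)
  i=2: ✓ (rhs at j=2)
  i=3: ✓ (rhs at j=3)
  i=4: ✓ (rhs at j=4)
  i=5: ✓ (rhs at j=5)
  i=6: ✓ (rhs at j=7; lhs holds on [6,6])
  i=7: ✓ (rhs at j=7)
  i=8: ✓ (rhs at j=8)
  i=9: ✓ (rhs at j=9)
  i=10: ✗ (no rhs in [10,11])
  i=11: ✓ (rhs at j=12; lhs holds on [11,11])

0, 1, 2, 3, 4, 5, 6, 7, 8, 9, 11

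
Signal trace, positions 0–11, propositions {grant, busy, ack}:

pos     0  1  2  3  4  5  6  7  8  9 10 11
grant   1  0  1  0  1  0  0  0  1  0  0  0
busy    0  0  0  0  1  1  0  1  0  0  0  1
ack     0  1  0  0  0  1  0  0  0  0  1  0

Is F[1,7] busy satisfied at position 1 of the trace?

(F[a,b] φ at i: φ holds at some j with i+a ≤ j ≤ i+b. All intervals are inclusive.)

Check busy at each j in [2,8]:
  j=2: false
  j=3: false
  j=4: true
  j=5: true
  j=6: false
  j=7: true
  j=8: false
Found at j=4 → formula holds.

Yes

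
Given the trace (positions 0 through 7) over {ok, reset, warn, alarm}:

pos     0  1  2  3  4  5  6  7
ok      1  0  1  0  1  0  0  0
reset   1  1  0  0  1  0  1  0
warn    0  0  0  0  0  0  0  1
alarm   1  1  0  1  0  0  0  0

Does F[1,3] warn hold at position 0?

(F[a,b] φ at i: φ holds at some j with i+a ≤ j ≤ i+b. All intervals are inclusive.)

Does not hold

Check warn at each j in [1,3]:
  j=1: false
  j=2: false
  j=3: false
No position in the window satisfies it → formula fails.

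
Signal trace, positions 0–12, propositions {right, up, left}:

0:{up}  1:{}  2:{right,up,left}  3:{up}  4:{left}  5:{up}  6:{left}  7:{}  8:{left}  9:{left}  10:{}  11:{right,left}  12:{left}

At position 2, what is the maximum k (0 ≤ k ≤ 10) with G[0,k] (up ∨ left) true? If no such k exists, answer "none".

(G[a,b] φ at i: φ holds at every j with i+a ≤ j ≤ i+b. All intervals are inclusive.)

(up ∨ left) must hold from j=2 onward; find where it first fails.
  j=2: holds
  j=3: holds
  j=4: holds
  j=5: holds
  j=6: holds
  j=7: fails
Holds on [2,6], so largest k = 4.

4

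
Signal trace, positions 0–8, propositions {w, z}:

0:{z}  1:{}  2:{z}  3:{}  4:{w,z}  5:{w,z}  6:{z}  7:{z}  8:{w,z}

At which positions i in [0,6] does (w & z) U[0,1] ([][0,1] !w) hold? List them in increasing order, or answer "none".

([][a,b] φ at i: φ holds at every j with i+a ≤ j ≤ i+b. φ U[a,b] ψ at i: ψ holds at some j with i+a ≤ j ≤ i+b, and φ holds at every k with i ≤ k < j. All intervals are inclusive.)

0, 1, 2, 5, 6

Evaluate at each i in [0,6]:
  i=0: ✓ (rhs at j=0)
  i=1: ✓ (rhs at j=1)
  i=2: ✓ (rhs at j=2)
  i=3: ✗ (no rhs in [3,4])
  i=4: ✗ (no rhs in [4,5])
  i=5: ✓ (rhs at j=6; lhs holds on [5,5])
  i=6: ✓ (rhs at j=6)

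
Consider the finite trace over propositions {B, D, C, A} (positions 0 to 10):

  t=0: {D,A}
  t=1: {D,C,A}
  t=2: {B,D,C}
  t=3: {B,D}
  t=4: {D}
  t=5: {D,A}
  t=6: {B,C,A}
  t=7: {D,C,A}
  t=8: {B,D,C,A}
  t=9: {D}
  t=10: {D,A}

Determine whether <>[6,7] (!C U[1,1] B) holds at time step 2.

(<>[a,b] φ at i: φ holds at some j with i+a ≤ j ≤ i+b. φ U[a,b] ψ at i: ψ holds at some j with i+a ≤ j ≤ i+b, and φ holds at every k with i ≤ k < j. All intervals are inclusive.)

Check (!C U[1,1] B) at each j in [8,9]:
  j=8: fails
  j=9: fails
No position in the window satisfies it → formula fails.

False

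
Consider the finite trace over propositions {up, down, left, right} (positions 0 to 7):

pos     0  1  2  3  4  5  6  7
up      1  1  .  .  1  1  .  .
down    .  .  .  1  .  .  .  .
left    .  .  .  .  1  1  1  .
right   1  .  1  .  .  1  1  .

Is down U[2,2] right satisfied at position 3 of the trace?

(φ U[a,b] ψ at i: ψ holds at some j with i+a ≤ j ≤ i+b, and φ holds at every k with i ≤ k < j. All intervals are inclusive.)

Does not hold

Need some j in [5,5] with right, and down at every k in [3,j-1].
  j=5: right holds, but down fails at k=4 → not this j.
No j in the window works → until fails.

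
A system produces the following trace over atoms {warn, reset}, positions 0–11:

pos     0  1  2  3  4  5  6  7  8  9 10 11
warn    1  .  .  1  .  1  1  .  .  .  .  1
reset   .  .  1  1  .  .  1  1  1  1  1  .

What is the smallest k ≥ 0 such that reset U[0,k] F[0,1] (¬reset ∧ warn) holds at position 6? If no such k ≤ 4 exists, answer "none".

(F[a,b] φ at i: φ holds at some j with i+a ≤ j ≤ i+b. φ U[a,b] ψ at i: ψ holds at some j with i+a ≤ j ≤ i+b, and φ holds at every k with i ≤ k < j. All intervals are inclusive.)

4

Need earliest j ≥ 6 with F[0,1] (¬reset ∧ warn), and reset at every k in [6,j-1].
  j=6: rhs fails.
  j=7: rhs fails.
  j=8: rhs fails.
  j=9: rhs fails.
  j=10: rhs holds; lhs holds on [6,9]. k = 4.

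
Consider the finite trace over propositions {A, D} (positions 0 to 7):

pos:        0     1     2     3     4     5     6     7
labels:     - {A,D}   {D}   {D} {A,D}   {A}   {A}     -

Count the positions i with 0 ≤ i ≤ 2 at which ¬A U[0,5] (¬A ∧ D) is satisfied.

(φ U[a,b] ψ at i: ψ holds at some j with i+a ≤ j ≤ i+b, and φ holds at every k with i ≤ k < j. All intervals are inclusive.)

Evaluate at each i in [0,2]:
  i=0: ✗ (lhs fails at k=1 before rhs at j=2)
  i=1: ✗ (lhs fails at k=1 before rhs at j=2)
  i=2: ✓ (rhs at j=2)
Positions where it holds: {2} → 1.

1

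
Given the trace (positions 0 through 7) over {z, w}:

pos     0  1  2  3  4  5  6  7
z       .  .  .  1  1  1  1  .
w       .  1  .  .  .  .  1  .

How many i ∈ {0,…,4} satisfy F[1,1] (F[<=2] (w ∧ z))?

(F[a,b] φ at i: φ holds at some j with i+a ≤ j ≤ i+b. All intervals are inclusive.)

2

Evaluate at each i in [0,4]:
  i=0: ✗ (none in [1,1])
  i=1: ✗ (none in [2,2])
  i=2: ✗ (none in [3,3])
  i=3: ✓ (witness j=4)
  i=4: ✓ (witness j=5)
Positions where it holds: {3, 4} → 2.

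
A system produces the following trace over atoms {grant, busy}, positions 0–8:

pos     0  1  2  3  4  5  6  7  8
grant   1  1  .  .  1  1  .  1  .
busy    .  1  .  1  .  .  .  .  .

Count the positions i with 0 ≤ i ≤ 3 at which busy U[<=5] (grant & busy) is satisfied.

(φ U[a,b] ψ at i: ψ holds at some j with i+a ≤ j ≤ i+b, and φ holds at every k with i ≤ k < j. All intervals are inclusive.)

1

Evaluate at each i in [0,3]:
  i=0: ✗ (lhs fails at k=0 before rhs at j=1)
  i=1: ✓ (rhs at j=1)
  i=2: ✗ (no rhs in [2,7])
  i=3: ✗ (no rhs in [3,8])
Positions where it holds: {1} → 1.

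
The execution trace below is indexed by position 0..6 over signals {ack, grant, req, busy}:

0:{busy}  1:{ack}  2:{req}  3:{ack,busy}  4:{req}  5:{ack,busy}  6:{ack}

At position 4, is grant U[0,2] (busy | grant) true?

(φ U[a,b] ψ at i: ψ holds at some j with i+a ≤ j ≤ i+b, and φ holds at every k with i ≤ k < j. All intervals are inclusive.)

No

Need some j in [4,6] with (busy | grant), and grant at every k in [4,j-1].
  j=4: (busy | grant) false.
  j=5: (busy | grant) holds, but grant fails at k=4 → not this j.
  j=6: (busy | grant) false.
No j in the window works → until fails.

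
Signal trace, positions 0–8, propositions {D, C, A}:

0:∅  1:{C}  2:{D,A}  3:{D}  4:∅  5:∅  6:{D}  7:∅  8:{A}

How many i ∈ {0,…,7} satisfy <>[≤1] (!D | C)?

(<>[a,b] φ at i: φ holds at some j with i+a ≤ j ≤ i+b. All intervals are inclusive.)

7

Evaluate at each i in [0,7]:
  i=0: ✓ (witness j=0)
  i=1: ✓ (witness j=1)
  i=2: ✗ (none in [2,3])
  i=3: ✓ (witness j=4)
  i=4: ✓ (witness j=4)
  i=5: ✓ (witness j=5)
  i=6: ✓ (witness j=7)
  i=7: ✓ (witness j=7)
Positions where it holds: {0, 1, 3, 4, 5, 6, 7} → 7.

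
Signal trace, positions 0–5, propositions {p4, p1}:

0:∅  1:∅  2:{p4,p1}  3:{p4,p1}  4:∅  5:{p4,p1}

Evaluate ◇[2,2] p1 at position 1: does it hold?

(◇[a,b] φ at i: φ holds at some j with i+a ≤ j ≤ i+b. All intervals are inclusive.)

True

Check p1 at each j in [3,3]:
  j=3: true
Found at j=3 → formula holds.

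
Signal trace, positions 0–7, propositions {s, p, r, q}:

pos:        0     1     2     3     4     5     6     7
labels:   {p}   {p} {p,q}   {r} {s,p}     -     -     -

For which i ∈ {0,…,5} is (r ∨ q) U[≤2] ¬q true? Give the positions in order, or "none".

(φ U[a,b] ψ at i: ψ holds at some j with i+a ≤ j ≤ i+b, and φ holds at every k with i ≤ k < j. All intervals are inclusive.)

0, 1, 2, 3, 4, 5

Evaluate at each i in [0,5]:
  i=0: ✓ (rhs at j=0)
  i=1: ✓ (rhs at j=1)
  i=2: ✓ (rhs at j=3; lhs holds on [2,2])
  i=3: ✓ (rhs at j=3)
  i=4: ✓ (rhs at j=4)
  i=5: ✓ (rhs at j=5)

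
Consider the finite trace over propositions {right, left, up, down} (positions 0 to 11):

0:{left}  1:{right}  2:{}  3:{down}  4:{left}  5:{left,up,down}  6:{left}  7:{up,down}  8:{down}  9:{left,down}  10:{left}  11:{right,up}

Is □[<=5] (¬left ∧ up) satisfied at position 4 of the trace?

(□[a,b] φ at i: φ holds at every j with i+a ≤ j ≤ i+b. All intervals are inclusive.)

No

Check (¬left ∧ up) at every j in [4,9]:
  j=4: false
  j=5: false
  j=6: false
  j=7: true
  j=8: false
  j=9: false
Fails at j=4 → formula fails.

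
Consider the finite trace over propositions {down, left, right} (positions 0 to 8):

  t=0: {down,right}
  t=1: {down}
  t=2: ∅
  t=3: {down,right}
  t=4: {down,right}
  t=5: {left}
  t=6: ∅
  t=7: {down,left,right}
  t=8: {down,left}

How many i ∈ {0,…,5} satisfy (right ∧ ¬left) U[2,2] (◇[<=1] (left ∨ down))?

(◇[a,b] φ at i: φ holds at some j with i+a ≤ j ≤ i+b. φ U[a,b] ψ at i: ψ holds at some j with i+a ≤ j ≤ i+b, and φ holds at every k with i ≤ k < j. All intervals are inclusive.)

1

Evaluate at each i in [0,5]:
  i=0: ✗ (lhs fails at k=1 before rhs at j=2)
  i=1: ✗ (lhs fails at k=1 before rhs at j=3)
  i=2: ✗ (lhs fails at k=2 before rhs at j=4)
  i=3: ✓ (rhs at j=5; lhs holds on [3,4])
  i=4: ✗ (lhs fails at k=5 before rhs at j=6)
  i=5: ✗ (lhs fails at k=5 before rhs at j=7)
Positions where it holds: {3} → 1.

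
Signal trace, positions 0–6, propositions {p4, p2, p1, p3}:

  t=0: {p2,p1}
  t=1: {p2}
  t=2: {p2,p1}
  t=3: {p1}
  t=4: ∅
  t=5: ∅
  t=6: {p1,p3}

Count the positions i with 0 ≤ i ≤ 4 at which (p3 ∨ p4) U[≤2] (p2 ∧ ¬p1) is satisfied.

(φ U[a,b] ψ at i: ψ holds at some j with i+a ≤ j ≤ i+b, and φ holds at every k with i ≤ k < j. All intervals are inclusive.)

Evaluate at each i in [0,4]:
  i=0: ✗ (lhs fails at k=0 before rhs at j=1)
  i=1: ✓ (rhs at j=1)
  i=2: ✗ (no rhs in [2,4])
  i=3: ✗ (no rhs in [3,5])
  i=4: ✗ (no rhs in [4,6])
Positions where it holds: {1} → 1.

1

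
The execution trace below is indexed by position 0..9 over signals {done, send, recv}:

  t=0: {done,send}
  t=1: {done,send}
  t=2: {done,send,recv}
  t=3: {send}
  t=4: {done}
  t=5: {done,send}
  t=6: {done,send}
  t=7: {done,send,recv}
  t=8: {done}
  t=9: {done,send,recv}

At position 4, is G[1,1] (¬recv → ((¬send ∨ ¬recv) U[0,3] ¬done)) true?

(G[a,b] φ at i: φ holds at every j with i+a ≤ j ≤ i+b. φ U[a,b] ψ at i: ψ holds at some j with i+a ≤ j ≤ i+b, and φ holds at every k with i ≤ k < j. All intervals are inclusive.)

Check (¬recv → ((¬send ∨ ¬recv) U[0,3] ¬done)) at every j in [5,5]:
  j=5: antecedent true; consequent fails → ✗
Fails at j=5 → formula fails.

False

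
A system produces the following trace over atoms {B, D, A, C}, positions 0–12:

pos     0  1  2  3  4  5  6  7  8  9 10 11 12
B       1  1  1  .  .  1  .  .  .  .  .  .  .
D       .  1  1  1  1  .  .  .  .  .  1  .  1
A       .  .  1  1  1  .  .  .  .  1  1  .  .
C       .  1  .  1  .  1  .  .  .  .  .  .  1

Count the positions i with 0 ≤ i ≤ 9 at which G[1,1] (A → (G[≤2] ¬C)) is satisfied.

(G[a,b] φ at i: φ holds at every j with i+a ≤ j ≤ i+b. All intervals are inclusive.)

Evaluate at each i in [0,9]:
  i=0: ✓ (all of [1,1])
  i=1: ✗ (fails at j=2)
  i=2: ✗ (fails at j=3)
  i=3: ✗ (fails at j=4)
  i=4: ✓ (all of [5,5])
  i=5: ✓ (all of [6,6])
  i=6: ✓ (all of [7,7])
  i=7: ✓ (all of [8,8])
  i=8: ✓ (all of [9,9])
  i=9: ✗ (fails at j=10)
Positions where it holds: {0, 4, 5, 6, 7, 8} → 6.

6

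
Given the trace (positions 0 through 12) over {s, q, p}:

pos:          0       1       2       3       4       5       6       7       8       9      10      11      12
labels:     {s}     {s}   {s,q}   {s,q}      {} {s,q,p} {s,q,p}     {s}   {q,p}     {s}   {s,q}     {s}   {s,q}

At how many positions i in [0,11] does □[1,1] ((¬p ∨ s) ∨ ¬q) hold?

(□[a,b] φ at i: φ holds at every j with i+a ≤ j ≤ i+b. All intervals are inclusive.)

Evaluate at each i in [0,11]:
  i=0: ✓ (all of [1,1])
  i=1: ✓ (all of [2,2])
  i=2: ✓ (all of [3,3])
  i=3: ✓ (all of [4,4])
  i=4: ✓ (all of [5,5])
  i=5: ✓ (all of [6,6])
  i=6: ✓ (all of [7,7])
  i=7: ✗ (fails at j=8)
  i=8: ✓ (all of [9,9])
  i=9: ✓ (all of [10,10])
  i=10: ✓ (all of [11,11])
  i=11: ✓ (all of [12,12])
Positions where it holds: {0, 1, 2, 3, 4, 5, 6, 8, 9, 10, 11} → 11.

11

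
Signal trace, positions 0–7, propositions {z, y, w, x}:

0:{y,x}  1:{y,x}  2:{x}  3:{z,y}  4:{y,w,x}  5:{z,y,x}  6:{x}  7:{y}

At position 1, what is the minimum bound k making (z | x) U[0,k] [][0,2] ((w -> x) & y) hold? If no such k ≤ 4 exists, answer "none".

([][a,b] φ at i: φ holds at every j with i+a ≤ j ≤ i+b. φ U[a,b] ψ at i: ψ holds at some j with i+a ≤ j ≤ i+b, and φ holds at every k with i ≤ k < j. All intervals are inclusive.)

2

Need earliest j ≥ 1 with [][0,2] ((w -> x) & y), and (z | x) at every k in [1,j-1].
  j=1: rhs fails.
  j=2: rhs fails.
  j=3: rhs holds; lhs holds on [1,2]. k = 2.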